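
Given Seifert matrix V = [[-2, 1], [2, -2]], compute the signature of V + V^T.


Step 1: V + V^T = [[-4, 3], [3, -4]]
Step 2: trace = -8, det = 7
Step 3: Discriminant = (-8)^2 - 4*7 = 36
Step 4: Eigenvalues: -1, -7
Step 5: Signature = (# positive eigenvalues) - (# negative eigenvalues) = -2

-2


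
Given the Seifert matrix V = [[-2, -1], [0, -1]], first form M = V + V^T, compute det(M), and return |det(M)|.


Step 1: Form V + V^T where V = [[-2, -1], [0, -1]]
  V^T = [[-2, 0], [-1, -1]]
  V + V^T = [[-4, -1], [-1, -2]]
Step 2: det(V + V^T) = (-4)*(-2) - (-1)*(-1)
  = 8 - 1 = 7
Step 3: Knot determinant = |det(V + V^T)| = |7| = 7

7


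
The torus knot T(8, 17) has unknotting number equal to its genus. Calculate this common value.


For a torus knot T(p,q), both the unknotting number and genus equal (p-1)(q-1)/2.
= (8-1)(17-1)/2
= 7*16/2
= 112/2 = 56

56


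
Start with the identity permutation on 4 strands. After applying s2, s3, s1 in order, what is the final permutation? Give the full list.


Starting with identity [1, 2, 3, 4].
Apply generators in sequence:
  After s2: [1, 3, 2, 4]
  After s3: [1, 3, 4, 2]
  After s1: [3, 1, 4, 2]
Final permutation: [3, 1, 4, 2]

[3, 1, 4, 2]


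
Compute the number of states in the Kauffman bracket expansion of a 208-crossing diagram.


Each crossing contributes 2 choices (A-smoothing or B-smoothing).
Total states = 2^208 = 411376139330301510538742295639337626245683966408394965837152256

411376139330301510538742295639337626245683966408394965837152256


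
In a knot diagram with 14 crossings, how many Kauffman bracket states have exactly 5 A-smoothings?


We choose which 5 of 14 crossings get A-smoothings.
C(14, 5) = 14! / (5! * 9!)
= 2002

2002


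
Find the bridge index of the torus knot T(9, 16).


The bridge number of T(p,q) is min(p,q).
min(9, 16) = 9

9


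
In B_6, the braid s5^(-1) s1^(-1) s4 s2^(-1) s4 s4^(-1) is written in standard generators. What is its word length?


The word length counts the number of generators (including inverses).
Listing each generator: s5^(-1), s1^(-1), s4, s2^(-1), s4, s4^(-1)
There are 6 generators in this braid word.

6


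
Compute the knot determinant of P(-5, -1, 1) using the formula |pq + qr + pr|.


Step 1: Compute pq + qr + pr.
pq = (-5)*(-1) = 5
qr = (-1)*1 = -1
pr = (-5)*1 = -5
pq + qr + pr = 5 + (-1) + (-5) = -1
Step 2: Take absolute value.
det(P(-5,-1,1)) = |-1| = 1

1


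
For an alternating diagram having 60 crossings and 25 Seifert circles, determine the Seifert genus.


For alternating knots, g = (c - s + 1)/2.
= (60 - 25 + 1)/2
= 36/2 = 18

18


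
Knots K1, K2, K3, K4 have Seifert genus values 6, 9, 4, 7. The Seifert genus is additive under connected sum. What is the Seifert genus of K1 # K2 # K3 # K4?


The Seifert genus is additive under connected sum.
Seifert genus(K1 # K2 # K3 # K4) = (6) + (9) + (4) + (7)
= 26

26


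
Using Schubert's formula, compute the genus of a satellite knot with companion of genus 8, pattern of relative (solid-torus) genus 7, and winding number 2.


Schubert: g(satellite) = g_rel(pattern) + |winding| * g(companion),
where g_rel(pattern) is the genus of the pattern relative to the solid torus.
= 7 + 2 * 8
= 7 + 16 = 23

23


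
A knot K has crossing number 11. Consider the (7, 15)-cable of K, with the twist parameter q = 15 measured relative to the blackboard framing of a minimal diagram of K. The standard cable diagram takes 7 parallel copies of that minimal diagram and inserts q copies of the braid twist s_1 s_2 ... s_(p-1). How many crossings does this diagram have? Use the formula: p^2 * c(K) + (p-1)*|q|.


Step 1: Each of the c(K) crossings of the companion diagram becomes p*p = p^2 crossings among the p parallel strands, and each of the |q| twists s_1 s_2 ... s_(p-1) adds (p-1) crossings.
  Crossings = p^2 * c(K) + (p-1)*|q|
Step 2: = 7^2 * 11 + (7-1)*15
Step 3: = 49*11 + 6*15
Step 4: = 539 + 90 = 629

629


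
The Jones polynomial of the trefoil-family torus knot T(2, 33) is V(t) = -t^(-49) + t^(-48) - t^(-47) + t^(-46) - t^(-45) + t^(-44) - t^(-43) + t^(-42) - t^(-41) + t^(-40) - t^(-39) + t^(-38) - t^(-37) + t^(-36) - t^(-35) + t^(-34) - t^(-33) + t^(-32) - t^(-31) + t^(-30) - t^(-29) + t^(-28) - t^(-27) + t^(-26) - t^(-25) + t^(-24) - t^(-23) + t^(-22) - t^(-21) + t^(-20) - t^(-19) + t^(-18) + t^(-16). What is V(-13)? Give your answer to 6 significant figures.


Substituting t = -13 into V(t) = -t^(-49) + t^(-48) - t^(-47) + t^(-46) - t^(-45) + t^(-44) - t^(-43) + t^(-42) - t^(-41) + t^(-40) - t^(-39) + t^(-38) - t^(-37) + t^(-36) - t^(-35) + t^(-34) - t^(-33) + t^(-32) - t^(-31) + t^(-30) - t^(-29) + t^(-28) - t^(-27) + t^(-26) - t^(-25) + t^(-24) - t^(-23) + t^(-22) - t^(-21) + t^(-20) - t^(-19) + t^(-18) + t^(-16):
  (-)t^(-49) = 2.61081e-55
  (+)t^(-48) = 3.39406e-54
  (-)t^(-47) = 4.41227e-53
  (+)t^(-46) = 5.73596e-52
  (-)t^(-45) = 7.45674e-51
  (+)t^(-44) = 9.69377e-50
  (-)t^(-43) = 1.26019e-48
  (+)t^(-42) = 1.63825e-47
  (-)t^(-41) = 2.12972e-46
  (+)t^(-40) = 2.76864e-45
  (-)t^(-39) = 3.59923e-44
  (+)t^(-38) = 4.679e-43
  (-)t^(-37) = 6.08269e-42
  (+)t^(-36) = 7.9075e-41
  (-)t^(-35) = 1.02798e-39
  (+)t^(-34) = 1.33637e-38
  (-)t^(-33) = 1.73728e-37
  (+)t^(-32) = 2.25846e-36
  (-)t^(-31) = 2.936e-35
  (+)t^(-30) = 3.8168e-34
  (-)t^(-29) = 4.96184e-33
  (+)t^(-28) = 6.45039e-32
  (-)t^(-27) = 8.38551e-31
  (+)t^(-26) = 1.09012e-29
  (-)t^(-25) = 1.41715e-28
  (+)t^(-24) = 1.8423e-27
  (-)t^(-23) = 2.39499e-26
  (+)t^(-22) = 3.11348e-25
  (-)t^(-21) = 4.04753e-24
  (+)t^(-20) = 5.26178e-23
  (-)t^(-19) = 6.84032e-22
  (+)t^(-18) = 8.89241e-21
  (+)t^(-16) = 1.50282e-18
Sum = (2.61081e-55) + (3.39406e-54) + (4.41227e-53) + (5.73596e-52) + (7.45674e-51) + (9.69377e-50) + (1.26019e-48) + (1.63825e-47) + (2.12972e-46) + (2.76864e-45) + (3.59923e-44) + (4.679e-43) + (6.08269e-42) + (7.9075e-41) + (1.02798e-39) + (1.33637e-38) + (1.73728e-37) + (2.25846e-36) + (2.936e-35) + (3.8168e-34) + (4.96184e-33) + (6.45039e-32) + (8.38551e-31) + (1.09012e-29) + (1.41715e-28) + (1.8423e-27) + (2.39499e-26) + (3.11348e-25) + (4.04753e-24) + (5.26178e-23) + (6.84032e-22) + (8.89241e-21) + (1.50282e-18)
= 1.512451361e-18
Rounded to 6 significant figures: 1.51245e-18

1.51245e-18


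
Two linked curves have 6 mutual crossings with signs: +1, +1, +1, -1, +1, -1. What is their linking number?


Step 1: Count positive crossings: 4
Step 2: Count negative crossings: 2
Step 3: Sum of signs = 4 - 2 = 2
Step 4: Linking number = sum/2 = 2/2 = 1

1


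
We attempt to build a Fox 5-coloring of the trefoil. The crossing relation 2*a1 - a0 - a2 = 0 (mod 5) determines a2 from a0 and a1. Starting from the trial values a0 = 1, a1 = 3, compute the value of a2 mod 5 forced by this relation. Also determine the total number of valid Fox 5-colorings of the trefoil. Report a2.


Step 1: Apply the given crossing relation 2*a1 - a0 - a2 = 0 (mod 5).
  a2 = 2*a1 - a0 mod 5
  a2 = 2*3 - 1 mod 5
  a2 = 6 - 1 mod 5
  a2 = 5 mod 5 = 0
Step 2: The trefoil has determinant 3.
  Number of Fox p-colorings (p prime) is p^2 if p = 3, else p.
  Since 5 does not divide 3, only trivial (constant) colorings exist.
  (So the trial a0 = 1, a1 = 3 with a0 != a1 does NOT extend to a valid coloring of the whole trefoil: the other two crossing relations require 3*(a1 - a0) = 0 (mod 5), which fails.)
  Total colorings = 5
Step 3: a2 = 0, total Fox 5-colorings = 5

0


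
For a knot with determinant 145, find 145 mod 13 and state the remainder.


Step 1: A knot is p-colorable if and only if p divides its determinant.
Step 2: Compute 145 mod 13.
145 = 11 * 13 + 2
Step 3: 145 mod 13 = 2
Step 4: The knot is 13-colorable: no

2


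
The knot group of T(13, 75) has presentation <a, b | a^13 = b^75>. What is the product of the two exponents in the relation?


The relation is a^13 = b^75.
Product of exponents = 13 * 75
= 975

975


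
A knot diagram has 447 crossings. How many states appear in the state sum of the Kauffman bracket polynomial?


Each crossing contributes 2 choices (A-smoothing or B-smoothing).
Total states = 2^447 = 363419362147803445274661903944002267176820680343659030140745099590319644056698961663095525356881782780381260803133088966767300814307328

363419362147803445274661903944002267176820680343659030140745099590319644056698961663095525356881782780381260803133088966767300814307328


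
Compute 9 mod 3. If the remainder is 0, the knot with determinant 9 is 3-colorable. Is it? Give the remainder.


Step 1: A knot is p-colorable if and only if p divides its determinant.
Step 2: Compute 9 mod 3.
9 = 3 * 3 + 0
Step 3: 9 mod 3 = 0
Step 4: The knot is 3-colorable: yes

0


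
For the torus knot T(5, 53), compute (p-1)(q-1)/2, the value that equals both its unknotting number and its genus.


For a torus knot T(p,q), both the unknotting number and genus equal (p-1)(q-1)/2.
= (5-1)(53-1)/2
= 4*52/2
= 208/2 = 104

104


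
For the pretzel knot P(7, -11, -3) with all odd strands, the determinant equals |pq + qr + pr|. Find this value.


Step 1: Compute pq + qr + pr.
pq = 7*(-11) = -77
qr = (-11)*(-3) = 33
pr = 7*(-3) = -21
pq + qr + pr = -77 + 33 + (-21) = -65
Step 2: Take absolute value.
det(P(7,-11,-3)) = |-65| = 65

65


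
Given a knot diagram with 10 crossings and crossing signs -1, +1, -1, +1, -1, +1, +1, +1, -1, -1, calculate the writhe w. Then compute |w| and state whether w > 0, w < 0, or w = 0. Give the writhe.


Step 1: Count positive crossings (+1).
Positive crossings: 5
Step 2: Count negative crossings (-1).
Negative crossings: 5
Step 3: Writhe = (positive) - (negative)
w = 5 - 5 = 0
Step 4: |w| = 0, and w is zero

0


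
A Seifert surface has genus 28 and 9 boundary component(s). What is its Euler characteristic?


chi = 2 - 2g - b
= 2 - 2*28 - 9
= 2 - 56 - 9 = -63

-63


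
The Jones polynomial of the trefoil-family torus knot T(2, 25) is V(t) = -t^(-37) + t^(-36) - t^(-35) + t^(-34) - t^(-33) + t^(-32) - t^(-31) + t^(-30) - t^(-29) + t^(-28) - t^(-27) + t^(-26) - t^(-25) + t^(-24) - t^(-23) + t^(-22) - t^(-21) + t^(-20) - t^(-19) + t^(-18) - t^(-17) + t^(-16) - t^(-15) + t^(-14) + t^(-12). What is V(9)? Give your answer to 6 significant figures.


Substituting t = 9 into V(t) = -t^(-37) + t^(-36) - t^(-35) + t^(-34) - t^(-33) + t^(-32) - t^(-31) + t^(-30) - t^(-29) + t^(-28) - t^(-27) + t^(-26) - t^(-25) + t^(-24) - t^(-23) + t^(-22) - t^(-21) + t^(-20) - t^(-19) + t^(-18) - t^(-17) + t^(-16) - t^(-15) + t^(-14) + t^(-12):
  (-)t^(-37) = -4.93205e-36
  (+)t^(-36) = 4.43884e-35
  (-)t^(-35) = -3.99496e-34
  (+)t^(-34) = 3.59546e-33
  (-)t^(-33) = -3.23592e-32
  (+)t^(-32) = 2.91232e-31
  (-)t^(-31) = -2.62109e-30
  (+)t^(-30) = 2.35898e-29
  (-)t^(-29) = -2.12308e-28
  (+)t^(-28) = 1.91078e-27
  (-)t^(-27) = -1.7197e-26
  (+)t^(-26) = 1.54773e-25
  (-)t^(-25) = -1.39296e-24
  (+)t^(-24) = 1.25366e-23
  (-)t^(-23) = -1.12829e-22
  (+)t^(-22) = 1.01546e-21
  (-)t^(-21) = -9.13918e-21
  (+)t^(-20) = 8.22526e-20
  (-)t^(-19) = -7.40274e-19
  (+)t^(-18) = 6.66246e-18
  (-)t^(-17) = -5.99622e-17
  (+)t^(-16) = 5.3966e-16
  (-)t^(-15) = -4.85694e-15
  (+)t^(-14) = 4.37124e-14
  (+)t^(-12) = 3.54071e-12
Sum = (-4.93205e-36) + (4.43884e-35) + (-3.99496e-34) + (3.59546e-33) + (-3.23592e-32) + (2.91232e-31) + (-2.62109e-30) + (2.35898e-29) + (-2.12308e-28) + (1.91078e-27) + (-1.7197e-26) + (1.54773e-25) + (-1.39296e-24) + (1.25366e-23) + (-1.12829e-22) + (1.01546e-21) + (-9.13918e-21) + (8.22526e-20) + (-7.40274e-19) + (6.66246e-18) + (-5.99622e-17) + (5.3966e-16) + (-4.85694e-15) + (4.37124e-14) + (3.54071e-12)
= 3.580047341e-12
Rounded to 6 significant figures: 3.58005e-12

3.58005e-12


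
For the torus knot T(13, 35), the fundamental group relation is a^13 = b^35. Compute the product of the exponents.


The relation is a^13 = b^35.
Product of exponents = 13 * 35
= 455

455


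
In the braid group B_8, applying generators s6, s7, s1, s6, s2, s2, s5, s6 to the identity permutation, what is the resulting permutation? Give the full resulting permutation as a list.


Starting with identity [1, 2, 3, 4, 5, 6, 7, 8].
Apply generators in sequence:
  After s6: [1, 2, 3, 4, 5, 7, 6, 8]
  After s7: [1, 2, 3, 4, 5, 7, 8, 6]
  After s1: [2, 1, 3, 4, 5, 7, 8, 6]
  After s6: [2, 1, 3, 4, 5, 8, 7, 6]
  After s2: [2, 3, 1, 4, 5, 8, 7, 6]
  After s2: [2, 1, 3, 4, 5, 8, 7, 6]
  After s5: [2, 1, 3, 4, 8, 5, 7, 6]
  After s6: [2, 1, 3, 4, 8, 7, 5, 6]
Final permutation: [2, 1, 3, 4, 8, 7, 5, 6]

[2, 1, 3, 4, 8, 7, 5, 6]


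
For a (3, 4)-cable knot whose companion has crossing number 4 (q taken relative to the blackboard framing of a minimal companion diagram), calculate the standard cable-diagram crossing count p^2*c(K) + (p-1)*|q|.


Step 1: Each of the c(K) crossings of the companion diagram becomes p*p = p^2 crossings among the p parallel strands, and each of the |q| twists s_1 s_2 ... s_(p-1) adds (p-1) crossings.
  Crossings = p^2 * c(K) + (p-1)*|q|
Step 2: = 3^2 * 4 + (3-1)*4
Step 3: = 9*4 + 2*4
Step 4: = 36 + 8 = 44

44


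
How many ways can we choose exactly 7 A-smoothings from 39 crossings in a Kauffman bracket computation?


We choose which 7 of 39 crossings get A-smoothings.
C(39, 7) = 39! / (7! * 32!)
= 15380937

15380937


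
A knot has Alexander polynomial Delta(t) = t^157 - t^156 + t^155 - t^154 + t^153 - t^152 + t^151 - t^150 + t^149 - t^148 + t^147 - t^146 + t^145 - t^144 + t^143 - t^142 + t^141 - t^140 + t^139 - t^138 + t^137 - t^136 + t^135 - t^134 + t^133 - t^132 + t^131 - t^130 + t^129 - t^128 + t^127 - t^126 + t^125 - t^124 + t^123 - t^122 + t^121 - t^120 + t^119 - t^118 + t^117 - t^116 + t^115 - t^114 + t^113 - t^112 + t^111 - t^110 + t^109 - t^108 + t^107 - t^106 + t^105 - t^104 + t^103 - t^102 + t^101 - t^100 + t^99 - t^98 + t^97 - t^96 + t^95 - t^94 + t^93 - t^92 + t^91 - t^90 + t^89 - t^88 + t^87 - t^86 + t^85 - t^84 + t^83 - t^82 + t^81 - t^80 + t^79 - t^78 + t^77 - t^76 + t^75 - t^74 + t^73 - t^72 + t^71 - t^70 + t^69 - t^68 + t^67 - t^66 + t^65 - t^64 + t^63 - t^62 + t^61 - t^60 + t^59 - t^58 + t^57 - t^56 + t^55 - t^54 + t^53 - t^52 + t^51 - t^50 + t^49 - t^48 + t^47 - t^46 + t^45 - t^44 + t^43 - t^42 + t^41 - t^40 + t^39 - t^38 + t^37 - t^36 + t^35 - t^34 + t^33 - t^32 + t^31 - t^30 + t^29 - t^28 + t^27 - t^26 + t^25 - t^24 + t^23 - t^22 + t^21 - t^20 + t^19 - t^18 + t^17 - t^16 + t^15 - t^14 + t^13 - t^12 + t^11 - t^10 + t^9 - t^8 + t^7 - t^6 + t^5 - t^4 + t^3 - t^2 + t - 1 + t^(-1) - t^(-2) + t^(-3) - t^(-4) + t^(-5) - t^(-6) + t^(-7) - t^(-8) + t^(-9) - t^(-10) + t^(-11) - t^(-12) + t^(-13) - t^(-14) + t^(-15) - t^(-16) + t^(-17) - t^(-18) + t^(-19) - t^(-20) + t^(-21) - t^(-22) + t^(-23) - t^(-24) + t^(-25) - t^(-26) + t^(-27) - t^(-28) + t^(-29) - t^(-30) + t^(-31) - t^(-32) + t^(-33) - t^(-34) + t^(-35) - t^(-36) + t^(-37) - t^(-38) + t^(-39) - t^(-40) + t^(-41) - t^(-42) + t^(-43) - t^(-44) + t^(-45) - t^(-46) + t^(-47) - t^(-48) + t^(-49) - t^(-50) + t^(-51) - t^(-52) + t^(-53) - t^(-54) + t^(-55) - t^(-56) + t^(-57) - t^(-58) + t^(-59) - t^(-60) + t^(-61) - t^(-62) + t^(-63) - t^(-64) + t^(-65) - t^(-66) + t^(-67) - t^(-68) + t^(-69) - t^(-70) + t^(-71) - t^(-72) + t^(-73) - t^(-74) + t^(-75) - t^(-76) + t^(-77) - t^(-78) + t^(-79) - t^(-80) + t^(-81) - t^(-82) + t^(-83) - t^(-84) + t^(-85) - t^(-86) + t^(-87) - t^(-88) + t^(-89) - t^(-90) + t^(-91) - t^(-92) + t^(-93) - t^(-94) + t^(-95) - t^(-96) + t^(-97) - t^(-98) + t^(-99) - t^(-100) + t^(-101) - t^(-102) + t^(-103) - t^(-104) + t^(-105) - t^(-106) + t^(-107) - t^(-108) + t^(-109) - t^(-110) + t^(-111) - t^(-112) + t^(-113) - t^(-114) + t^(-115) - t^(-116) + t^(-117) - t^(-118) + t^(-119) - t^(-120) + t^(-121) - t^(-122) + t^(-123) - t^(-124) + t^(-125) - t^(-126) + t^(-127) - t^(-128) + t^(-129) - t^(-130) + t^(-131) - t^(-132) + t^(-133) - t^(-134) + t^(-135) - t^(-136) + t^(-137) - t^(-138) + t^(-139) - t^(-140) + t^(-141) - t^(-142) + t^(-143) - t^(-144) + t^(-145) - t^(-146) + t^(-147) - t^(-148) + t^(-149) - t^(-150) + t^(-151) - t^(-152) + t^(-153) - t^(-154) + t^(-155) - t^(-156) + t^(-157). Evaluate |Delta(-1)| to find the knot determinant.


Step 1: The polynomial has 315 terms with alternating signs, exponents from 157 down to -157.
Step 2: Substitute t = -1. The i-th term has coefficient (-1)^i and exponent (m-i),
  so its value is (-1)^i * (-1)^(m-i) = (-1)^m = -1 for every i.
Step 3: All 315 terms equal -1, so Delta(-1) = 315 * (-1) = -315
Step 4: |Delta(-1)| = 315

315


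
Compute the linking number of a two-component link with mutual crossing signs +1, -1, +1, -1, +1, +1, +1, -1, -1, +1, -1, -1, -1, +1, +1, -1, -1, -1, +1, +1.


Step 1: Count positive crossings: 10
Step 2: Count negative crossings: 10
Step 3: Sum of signs = 10 - 10 = 0
Step 4: Linking number = sum/2 = 0/2 = 0

0


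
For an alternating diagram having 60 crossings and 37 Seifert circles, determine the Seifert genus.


For alternating knots, g = (c - s + 1)/2.
= (60 - 37 + 1)/2
= 24/2 = 12

12


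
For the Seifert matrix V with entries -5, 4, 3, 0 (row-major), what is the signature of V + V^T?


Step 1: V + V^T = [[-10, 7], [7, 0]]
Step 2: trace = -10, det = -49
Step 3: Discriminant = (-10)^2 - 4*(-49) = 296
Step 4: Eigenvalues: 3.60233, -13.6023
Step 5: Signature = (# positive eigenvalues) - (# negative eigenvalues) = 0

0


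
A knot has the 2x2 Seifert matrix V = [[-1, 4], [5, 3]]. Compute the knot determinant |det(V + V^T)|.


Step 1: Form V + V^T where V = [[-1, 4], [5, 3]]
  V^T = [[-1, 5], [4, 3]]
  V + V^T = [[-2, 9], [9, 6]]
Step 2: det(V + V^T) = (-2)*6 - 9*9
  = -12 - 81 = -93
Step 3: Knot determinant = |det(V + V^T)| = |-93| = 93

93


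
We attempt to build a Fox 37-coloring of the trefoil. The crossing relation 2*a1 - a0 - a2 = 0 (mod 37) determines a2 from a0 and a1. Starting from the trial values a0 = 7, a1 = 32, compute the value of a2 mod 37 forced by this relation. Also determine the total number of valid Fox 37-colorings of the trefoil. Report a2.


Step 1: Apply the given crossing relation 2*a1 - a0 - a2 = 0 (mod 37).
  a2 = 2*a1 - a0 mod 37
  a2 = 2*32 - 7 mod 37
  a2 = 64 - 7 mod 37
  a2 = 57 mod 37 = 20
Step 2: The trefoil has determinant 3.
  Number of Fox p-colorings (p prime) is p^2 if p = 3, else p.
  Since 37 does not divide 3, only trivial (constant) colorings exist.
  (So the trial a0 = 7, a1 = 32 with a0 != a1 does NOT extend to a valid coloring of the whole trefoil: the other two crossing relations require 3*(a1 - a0) = 0 (mod 37), which fails.)
  Total colorings = 37
Step 3: a2 = 20, total Fox 37-colorings = 37

20


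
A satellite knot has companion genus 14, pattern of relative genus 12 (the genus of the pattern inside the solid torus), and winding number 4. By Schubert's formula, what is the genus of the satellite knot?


Schubert: g(satellite) = g_rel(pattern) + |winding| * g(companion),
where g_rel(pattern) is the genus of the pattern relative to the solid torus.
= 12 + 4 * 14
= 12 + 56 = 68

68


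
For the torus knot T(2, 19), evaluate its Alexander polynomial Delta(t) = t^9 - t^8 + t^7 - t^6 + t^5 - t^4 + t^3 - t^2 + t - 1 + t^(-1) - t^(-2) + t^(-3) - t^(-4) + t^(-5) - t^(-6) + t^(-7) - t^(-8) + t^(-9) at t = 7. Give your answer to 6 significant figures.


Substituting t = 7 into Delta(t) = t^9 - t^8 + t^7 - t^6 + t^5 - t^4 + t^3 - t^2 + t - 1 + t^(-1) - t^(-2) + t^(-3) - t^(-4) + t^(-5) - t^(-6) + t^(-7) - t^(-8) + t^(-9):
Term values: (40353607) + (-5764801) + (823543) + (-117649) + (16807) + (-2401) + (343) + (-49) + (7) + (-1) + (0.142857) + (-0.0204082) + (0.00291545) + (-0.000416493) + (5.9499e-05) + (-8.49986e-06) + (1.21427e-06) + (-1.73467e-07) + (2.47809e-08)
Sum = 35309406.12
Rounded to 6 significant figures: 3.53094e+07

3.53094e+07


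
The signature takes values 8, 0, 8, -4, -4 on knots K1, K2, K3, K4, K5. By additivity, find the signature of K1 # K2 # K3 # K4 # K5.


The signature is additive under connected sum.
signature(K1 # K2 # K3 # K4 # K5) = (8) + (0) + (8) + (-4) + (-4)
= 8

8


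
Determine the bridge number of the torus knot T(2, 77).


The bridge number of T(p,q) is min(p,q).
min(2, 77) = 2

2


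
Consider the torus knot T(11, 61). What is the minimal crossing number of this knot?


For a torus knot T(p, q) with gcd(p,q)=1,
the crossing number is min(p*(q-1), q*(p-1)).
p*(q-1) = 11*60 = 660
q*(p-1) = 61*10 = 610
min(660, 610) = 610

610


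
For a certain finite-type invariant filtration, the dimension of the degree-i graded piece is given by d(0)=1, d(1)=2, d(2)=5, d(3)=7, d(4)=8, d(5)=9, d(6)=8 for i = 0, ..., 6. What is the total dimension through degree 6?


Total dimension = d(0) + d(1) + ... + d(6)
= 1 + 2 + 5 + 7 + 8 + 9 + 8
= 40

40


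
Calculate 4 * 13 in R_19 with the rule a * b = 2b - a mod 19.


4 * 13 = 2*13 - 4 mod 19
= 26 - 4 mod 19
= 22 mod 19 = 3

3


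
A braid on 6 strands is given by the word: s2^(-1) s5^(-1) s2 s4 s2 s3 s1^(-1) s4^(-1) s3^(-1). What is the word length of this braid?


The word length counts the number of generators (including inverses).
Listing each generator: s2^(-1), s5^(-1), s2, s4, s2, s3, s1^(-1), s4^(-1), s3^(-1)
There are 9 generators in this braid word.

9


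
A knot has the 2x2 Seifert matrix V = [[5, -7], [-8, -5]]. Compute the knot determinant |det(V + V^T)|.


Step 1: Form V + V^T where V = [[5, -7], [-8, -5]]
  V^T = [[5, -8], [-7, -5]]
  V + V^T = [[10, -15], [-15, -10]]
Step 2: det(V + V^T) = 10*(-10) - (-15)*(-15)
  = -100 - 225 = -325
Step 3: Knot determinant = |det(V + V^T)| = |-325| = 325

325


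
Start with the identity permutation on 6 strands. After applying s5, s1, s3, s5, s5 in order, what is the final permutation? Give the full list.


Starting with identity [1, 2, 3, 4, 5, 6].
Apply generators in sequence:
  After s5: [1, 2, 3, 4, 6, 5]
  After s1: [2, 1, 3, 4, 6, 5]
  After s3: [2, 1, 4, 3, 6, 5]
  After s5: [2, 1, 4, 3, 5, 6]
  After s5: [2, 1, 4, 3, 6, 5]
Final permutation: [2, 1, 4, 3, 6, 5]

[2, 1, 4, 3, 6, 5]


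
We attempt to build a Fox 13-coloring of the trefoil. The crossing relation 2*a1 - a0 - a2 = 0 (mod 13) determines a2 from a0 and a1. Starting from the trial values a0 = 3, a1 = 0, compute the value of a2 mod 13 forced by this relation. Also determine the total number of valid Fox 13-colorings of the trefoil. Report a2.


Step 1: Apply the given crossing relation 2*a1 - a0 - a2 = 0 (mod 13).
  a2 = 2*a1 - a0 mod 13
  a2 = 2*0 - 3 mod 13
  a2 = 0 - 3 mod 13
  a2 = -3 mod 13 = 10
Step 2: The trefoil has determinant 3.
  Number of Fox p-colorings (p prime) is p^2 if p = 3, else p.
  Since 13 does not divide 3, only trivial (constant) colorings exist.
  (So the trial a0 = 3, a1 = 0 with a0 != a1 does NOT extend to a valid coloring of the whole trefoil: the other two crossing relations require 3*(a1 - a0) = 0 (mod 13), which fails.)
  Total colorings = 13
Step 3: a2 = 10, total Fox 13-colorings = 13

10


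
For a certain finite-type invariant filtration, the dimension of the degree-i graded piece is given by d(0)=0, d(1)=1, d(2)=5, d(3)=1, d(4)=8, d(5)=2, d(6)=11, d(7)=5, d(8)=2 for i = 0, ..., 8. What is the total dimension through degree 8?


Total dimension = d(0) + d(1) + ... + d(8)
= 0 + 1 + 5 + 1 + 8 + 2 + 11 + 5 + 2
= 35

35


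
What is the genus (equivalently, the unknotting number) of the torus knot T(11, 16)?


For a torus knot T(p,q), both the unknotting number and genus equal (p-1)(q-1)/2.
= (11-1)(16-1)/2
= 10*15/2
= 150/2 = 75

75


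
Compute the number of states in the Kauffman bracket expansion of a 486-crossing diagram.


Each crossing contributes 2 choices (A-smoothing or B-smoothing).
Total states = 2^486 = 199791907220223502808422222706762643567910281130558153654986045416023791284464999687699590596063486154228923591770023865308670443474450259602571264

199791907220223502808422222706762643567910281130558153654986045416023791284464999687699590596063486154228923591770023865308670443474450259602571264


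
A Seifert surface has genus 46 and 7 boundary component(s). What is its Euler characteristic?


chi = 2 - 2g - b
= 2 - 2*46 - 7
= 2 - 92 - 7 = -97

-97


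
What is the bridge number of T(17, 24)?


The bridge number of T(p,q) is min(p,q).
min(17, 24) = 17

17


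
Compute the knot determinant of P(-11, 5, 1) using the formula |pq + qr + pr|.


Step 1: Compute pq + qr + pr.
pq = (-11)*5 = -55
qr = 5*1 = 5
pr = (-11)*1 = -11
pq + qr + pr = -55 + 5 + (-11) = -61
Step 2: Take absolute value.
det(P(-11,5,1)) = |-61| = 61

61


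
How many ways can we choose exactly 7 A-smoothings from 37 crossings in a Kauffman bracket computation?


We choose which 7 of 37 crossings get A-smoothings.
C(37, 7) = 37! / (7! * 30!)
= 10295472

10295472


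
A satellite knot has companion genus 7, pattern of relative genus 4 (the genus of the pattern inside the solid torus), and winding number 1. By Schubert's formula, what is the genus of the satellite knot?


Schubert: g(satellite) = g_rel(pattern) + |winding| * g(companion),
where g_rel(pattern) is the genus of the pattern relative to the solid torus.
= 4 + 1 * 7
= 4 + 7 = 11

11


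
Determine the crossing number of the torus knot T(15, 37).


For a torus knot T(p, q) with gcd(p,q)=1,
the crossing number is min(p*(q-1), q*(p-1)).
p*(q-1) = 15*36 = 540
q*(p-1) = 37*14 = 518
min(540, 518) = 518

518


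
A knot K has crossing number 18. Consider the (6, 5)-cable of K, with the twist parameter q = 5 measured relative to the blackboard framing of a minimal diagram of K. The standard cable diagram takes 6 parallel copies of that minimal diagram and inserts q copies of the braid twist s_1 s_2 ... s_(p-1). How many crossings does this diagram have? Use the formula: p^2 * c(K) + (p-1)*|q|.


Step 1: Each of the c(K) crossings of the companion diagram becomes p*p = p^2 crossings among the p parallel strands, and each of the |q| twists s_1 s_2 ... s_(p-1) adds (p-1) crossings.
  Crossings = p^2 * c(K) + (p-1)*|q|
Step 2: = 6^2 * 18 + (6-1)*5
Step 3: = 36*18 + 5*5
Step 4: = 648 + 25 = 673

673


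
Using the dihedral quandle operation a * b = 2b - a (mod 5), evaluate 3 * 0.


3 * 0 = 2*0 - 3 mod 5
= 0 - 3 mod 5
= -3 mod 5 = 2

2


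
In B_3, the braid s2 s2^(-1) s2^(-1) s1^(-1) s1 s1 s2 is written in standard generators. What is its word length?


The word length counts the number of generators (including inverses).
Listing each generator: s2, s2^(-1), s2^(-1), s1^(-1), s1, s1, s2
There are 7 generators in this braid word.

7


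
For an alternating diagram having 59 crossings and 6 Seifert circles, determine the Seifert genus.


For alternating knots, g = (c - s + 1)/2.
= (59 - 6 + 1)/2
= 54/2 = 27

27


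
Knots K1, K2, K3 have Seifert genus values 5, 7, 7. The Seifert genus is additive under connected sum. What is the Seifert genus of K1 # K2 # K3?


The Seifert genus is additive under connected sum.
Seifert genus(K1 # K2 # K3) = (5) + (7) + (7)
= 19

19


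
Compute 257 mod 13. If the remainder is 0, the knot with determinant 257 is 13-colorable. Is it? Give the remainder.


Step 1: A knot is p-colorable if and only if p divides its determinant.
Step 2: Compute 257 mod 13.
257 = 19 * 13 + 10
Step 3: 257 mod 13 = 10
Step 4: The knot is 13-colorable: no

10


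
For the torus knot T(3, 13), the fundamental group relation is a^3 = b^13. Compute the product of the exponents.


The relation is a^3 = b^13.
Product of exponents = 3 * 13
= 39

39


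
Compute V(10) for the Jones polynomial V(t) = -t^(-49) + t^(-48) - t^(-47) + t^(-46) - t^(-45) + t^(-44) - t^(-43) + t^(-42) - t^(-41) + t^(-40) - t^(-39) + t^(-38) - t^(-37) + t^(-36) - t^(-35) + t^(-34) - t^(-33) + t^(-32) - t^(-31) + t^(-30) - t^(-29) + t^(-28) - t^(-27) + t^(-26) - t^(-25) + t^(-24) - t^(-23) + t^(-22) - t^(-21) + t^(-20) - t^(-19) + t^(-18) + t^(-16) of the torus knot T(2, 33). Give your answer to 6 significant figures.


Substituting t = 10 into V(t) = -t^(-49) + t^(-48) - t^(-47) + t^(-46) - t^(-45) + t^(-44) - t^(-43) + t^(-42) - t^(-41) + t^(-40) - t^(-39) + t^(-38) - t^(-37) + t^(-36) - t^(-35) + t^(-34) - t^(-33) + t^(-32) - t^(-31) + t^(-30) - t^(-29) + t^(-28) - t^(-27) + t^(-26) - t^(-25) + t^(-24) - t^(-23) + t^(-22) - t^(-21) + t^(-20) - t^(-19) + t^(-18) + t^(-16):
  (-)t^(-49) = -1e-49
  (+)t^(-48) = 1e-48
  (-)t^(-47) = -1e-47
  (+)t^(-46) = 1e-46
  (-)t^(-45) = -1e-45
  (+)t^(-44) = 1e-44
  (-)t^(-43) = -1e-43
  (+)t^(-42) = 1e-42
  (-)t^(-41) = -1e-41
  (+)t^(-40) = 1e-40
  (-)t^(-39) = -1e-39
  (+)t^(-38) = 1e-38
  (-)t^(-37) = -1e-37
  (+)t^(-36) = 1e-36
  (-)t^(-35) = -1e-35
  (+)t^(-34) = 1e-34
  (-)t^(-33) = -1e-33
  (+)t^(-32) = 1e-32
  (-)t^(-31) = -1e-31
  (+)t^(-30) = 1e-30
  (-)t^(-29) = -1e-29
  (+)t^(-28) = 1e-28
  (-)t^(-27) = -1e-27
  (+)t^(-26) = 1e-26
  (-)t^(-25) = -1e-25
  (+)t^(-24) = 1e-24
  (-)t^(-23) = -1e-23
  (+)t^(-22) = 1e-22
  (-)t^(-21) = -1e-21
  (+)t^(-20) = 1e-20
  (-)t^(-19) = -1e-19
  (+)t^(-18) = 1e-18
  (+)t^(-16) = 1e-16
Sum = (-1e-49) + (1e-48) + (-1e-47) + (1e-46) + (-1e-45) + (1e-44) + (-1e-43) + (1e-42) + (-1e-41) + (1e-40) + (-1e-39) + (1e-38) + (-1e-37) + (1e-36) + (-1e-35) + (1e-34) + (-1e-33) + (1e-32) + (-1e-31) + (1e-30) + (-1e-29) + (1e-28) + (-1e-27) + (1e-26) + (-1e-25) + (1e-24) + (-1e-23) + (1e-22) + (-1e-21) + (1e-20) + (-1e-19) + (1e-18) + (1e-16)
= 1.009090909e-16
Rounded to 6 significant figures: 1.00909e-16

1.00909e-16


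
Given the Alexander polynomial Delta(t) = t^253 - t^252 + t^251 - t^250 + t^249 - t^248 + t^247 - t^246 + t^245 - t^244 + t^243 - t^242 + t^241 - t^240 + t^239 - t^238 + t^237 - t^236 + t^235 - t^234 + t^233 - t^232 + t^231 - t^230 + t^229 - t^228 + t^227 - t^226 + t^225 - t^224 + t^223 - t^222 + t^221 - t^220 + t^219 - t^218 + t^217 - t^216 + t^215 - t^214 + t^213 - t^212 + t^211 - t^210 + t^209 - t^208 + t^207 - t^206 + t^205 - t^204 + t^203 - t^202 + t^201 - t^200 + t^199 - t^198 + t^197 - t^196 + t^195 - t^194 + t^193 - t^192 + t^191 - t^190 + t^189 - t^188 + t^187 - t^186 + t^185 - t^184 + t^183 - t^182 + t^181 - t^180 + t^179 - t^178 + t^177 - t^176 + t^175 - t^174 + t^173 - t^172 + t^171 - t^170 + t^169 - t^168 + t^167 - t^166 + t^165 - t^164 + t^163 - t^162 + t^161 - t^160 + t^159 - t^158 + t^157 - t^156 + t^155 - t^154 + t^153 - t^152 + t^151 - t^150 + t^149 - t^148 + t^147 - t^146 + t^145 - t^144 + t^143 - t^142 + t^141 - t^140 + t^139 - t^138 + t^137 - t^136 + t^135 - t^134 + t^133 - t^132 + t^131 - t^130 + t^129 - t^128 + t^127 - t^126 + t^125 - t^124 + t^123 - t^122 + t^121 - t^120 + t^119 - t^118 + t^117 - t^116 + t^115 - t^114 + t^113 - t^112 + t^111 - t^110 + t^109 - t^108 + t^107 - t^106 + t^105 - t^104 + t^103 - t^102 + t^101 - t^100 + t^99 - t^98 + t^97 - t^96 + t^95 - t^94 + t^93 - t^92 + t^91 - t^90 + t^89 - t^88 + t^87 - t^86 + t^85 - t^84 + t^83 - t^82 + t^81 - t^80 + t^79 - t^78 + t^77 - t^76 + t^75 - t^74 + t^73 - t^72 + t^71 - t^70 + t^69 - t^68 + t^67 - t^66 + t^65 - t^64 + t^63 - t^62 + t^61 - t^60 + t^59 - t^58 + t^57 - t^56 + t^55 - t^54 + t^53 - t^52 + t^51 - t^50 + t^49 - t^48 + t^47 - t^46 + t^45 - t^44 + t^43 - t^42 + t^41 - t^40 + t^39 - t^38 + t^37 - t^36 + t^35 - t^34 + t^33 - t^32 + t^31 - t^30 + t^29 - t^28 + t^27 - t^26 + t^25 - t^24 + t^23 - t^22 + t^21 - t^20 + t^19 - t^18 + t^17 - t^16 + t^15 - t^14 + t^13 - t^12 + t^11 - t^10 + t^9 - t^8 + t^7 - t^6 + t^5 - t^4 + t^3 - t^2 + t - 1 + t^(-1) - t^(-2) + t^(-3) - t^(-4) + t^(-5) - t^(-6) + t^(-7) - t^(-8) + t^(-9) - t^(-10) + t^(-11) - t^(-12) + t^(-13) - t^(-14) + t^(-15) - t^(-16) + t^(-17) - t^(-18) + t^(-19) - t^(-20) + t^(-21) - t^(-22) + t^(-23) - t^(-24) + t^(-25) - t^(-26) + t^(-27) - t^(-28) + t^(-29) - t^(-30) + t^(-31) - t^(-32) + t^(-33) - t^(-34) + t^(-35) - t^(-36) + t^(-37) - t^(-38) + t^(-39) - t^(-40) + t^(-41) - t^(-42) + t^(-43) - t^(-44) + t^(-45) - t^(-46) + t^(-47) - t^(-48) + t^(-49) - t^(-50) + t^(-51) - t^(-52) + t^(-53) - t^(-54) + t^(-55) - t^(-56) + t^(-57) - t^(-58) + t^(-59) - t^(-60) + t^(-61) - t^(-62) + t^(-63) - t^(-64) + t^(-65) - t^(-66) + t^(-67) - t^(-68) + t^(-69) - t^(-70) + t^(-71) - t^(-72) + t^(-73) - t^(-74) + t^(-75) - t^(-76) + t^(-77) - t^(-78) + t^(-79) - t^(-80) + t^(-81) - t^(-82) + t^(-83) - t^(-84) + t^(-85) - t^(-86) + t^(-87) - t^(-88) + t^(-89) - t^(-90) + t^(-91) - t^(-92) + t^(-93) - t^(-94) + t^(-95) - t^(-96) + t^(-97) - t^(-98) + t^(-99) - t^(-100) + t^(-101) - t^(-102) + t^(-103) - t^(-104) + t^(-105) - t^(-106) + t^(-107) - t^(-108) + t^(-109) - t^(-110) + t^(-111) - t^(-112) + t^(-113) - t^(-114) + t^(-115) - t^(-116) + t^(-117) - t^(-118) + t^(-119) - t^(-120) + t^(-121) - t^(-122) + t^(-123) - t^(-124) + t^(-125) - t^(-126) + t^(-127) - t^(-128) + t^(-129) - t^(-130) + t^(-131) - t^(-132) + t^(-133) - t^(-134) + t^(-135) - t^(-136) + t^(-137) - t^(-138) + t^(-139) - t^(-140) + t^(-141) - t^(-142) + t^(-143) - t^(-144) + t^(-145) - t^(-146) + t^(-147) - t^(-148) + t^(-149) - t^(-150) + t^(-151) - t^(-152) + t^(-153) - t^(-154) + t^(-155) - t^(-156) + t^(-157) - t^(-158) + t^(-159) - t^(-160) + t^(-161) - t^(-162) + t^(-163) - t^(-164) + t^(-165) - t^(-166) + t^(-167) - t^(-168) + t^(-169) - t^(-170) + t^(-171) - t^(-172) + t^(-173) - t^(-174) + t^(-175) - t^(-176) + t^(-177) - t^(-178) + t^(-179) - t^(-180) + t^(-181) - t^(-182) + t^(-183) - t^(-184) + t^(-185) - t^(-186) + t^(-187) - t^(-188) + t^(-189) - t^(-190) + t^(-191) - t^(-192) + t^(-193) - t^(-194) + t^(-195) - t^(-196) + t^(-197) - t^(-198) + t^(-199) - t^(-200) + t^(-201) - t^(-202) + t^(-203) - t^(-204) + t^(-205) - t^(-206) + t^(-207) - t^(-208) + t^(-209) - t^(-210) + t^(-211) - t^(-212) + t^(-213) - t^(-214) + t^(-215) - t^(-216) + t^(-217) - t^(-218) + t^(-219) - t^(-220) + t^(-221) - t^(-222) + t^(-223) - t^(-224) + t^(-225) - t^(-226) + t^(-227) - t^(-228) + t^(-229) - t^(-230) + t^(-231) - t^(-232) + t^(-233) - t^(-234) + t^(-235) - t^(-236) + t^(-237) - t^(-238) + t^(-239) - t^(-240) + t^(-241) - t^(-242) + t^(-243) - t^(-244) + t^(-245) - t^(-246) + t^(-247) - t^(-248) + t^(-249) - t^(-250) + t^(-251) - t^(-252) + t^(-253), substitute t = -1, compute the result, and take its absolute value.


Step 1: The polynomial has 507 terms with alternating signs, exponents from 253 down to -253.
Step 2: Substitute t = -1. The i-th term has coefficient (-1)^i and exponent (m-i),
  so its value is (-1)^i * (-1)^(m-i) = (-1)^m = -1 for every i.
Step 3: All 507 terms equal -1, so Delta(-1) = 507 * (-1) = -507
Step 4: |Delta(-1)| = 507

507


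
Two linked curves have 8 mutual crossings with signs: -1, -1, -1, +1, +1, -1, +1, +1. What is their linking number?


Step 1: Count positive crossings: 4
Step 2: Count negative crossings: 4
Step 3: Sum of signs = 4 - 4 = 0
Step 4: Linking number = sum/2 = 0/2 = 0

0


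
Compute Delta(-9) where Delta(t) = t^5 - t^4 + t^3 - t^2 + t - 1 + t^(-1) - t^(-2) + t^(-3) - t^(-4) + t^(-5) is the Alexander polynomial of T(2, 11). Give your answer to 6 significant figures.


Substituting t = -9 into Delta(t) = t^5 - t^4 + t^3 - t^2 + t - 1 + t^(-1) - t^(-2) + t^(-3) - t^(-4) + t^(-5):
Term values: (-59049) + (-6561) + (-729) + (-81) + (-9) + (-1) + (-0.111111) + (-0.0123457) + (-0.00137174) + (-0.000152416) + (-1.69351e-05)
Sum = -66430.125
Rounded to 6 significant figures: -66430.1

-66430.1


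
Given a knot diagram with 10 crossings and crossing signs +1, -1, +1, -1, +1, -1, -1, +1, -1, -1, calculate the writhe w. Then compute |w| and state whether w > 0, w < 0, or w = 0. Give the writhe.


Step 1: Count positive crossings (+1).
Positive crossings: 4
Step 2: Count negative crossings (-1).
Negative crossings: 6
Step 3: Writhe = (positive) - (negative)
w = 4 - 6 = -2
Step 4: |w| = 2, and w is negative

-2


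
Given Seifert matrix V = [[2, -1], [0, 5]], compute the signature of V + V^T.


Step 1: V + V^T = [[4, -1], [-1, 10]]
Step 2: trace = 14, det = 39
Step 3: Discriminant = 14^2 - 4*39 = 40
Step 4: Eigenvalues: 10.1623, 3.83772
Step 5: Signature = (# positive eigenvalues) - (# negative eigenvalues) = 2

2


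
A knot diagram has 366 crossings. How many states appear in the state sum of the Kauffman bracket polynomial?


Each crossing contributes 2 choices (A-smoothing or B-smoothing).
Total states = 2^366 = 150306725297525326584926758194517569752043683130132471725266622178061377607334940381676735896625196994043838464

150306725297525326584926758194517569752043683130132471725266622178061377607334940381676735896625196994043838464


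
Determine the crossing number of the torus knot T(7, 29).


For a torus knot T(p, q) with gcd(p,q)=1,
the crossing number is min(p*(q-1), q*(p-1)).
p*(q-1) = 7*28 = 196
q*(p-1) = 29*6 = 174
min(196, 174) = 174

174


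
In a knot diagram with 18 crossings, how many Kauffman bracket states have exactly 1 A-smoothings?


We choose which 1 of 18 crossings get A-smoothings.
C(18, 1) = 18! / (1! * 17!)
= 18

18


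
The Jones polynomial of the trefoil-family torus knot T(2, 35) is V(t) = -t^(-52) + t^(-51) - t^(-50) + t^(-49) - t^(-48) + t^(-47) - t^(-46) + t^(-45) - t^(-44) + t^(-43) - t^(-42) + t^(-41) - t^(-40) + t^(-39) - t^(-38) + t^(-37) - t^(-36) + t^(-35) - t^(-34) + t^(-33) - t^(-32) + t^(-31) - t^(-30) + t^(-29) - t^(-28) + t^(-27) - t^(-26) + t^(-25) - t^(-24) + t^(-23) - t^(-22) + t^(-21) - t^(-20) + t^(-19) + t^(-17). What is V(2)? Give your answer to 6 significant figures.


Substituting t = 2 into V(t) = -t^(-52) + t^(-51) - t^(-50) + t^(-49) - t^(-48) + t^(-47) - t^(-46) + t^(-45) - t^(-44) + t^(-43) - t^(-42) + t^(-41) - t^(-40) + t^(-39) - t^(-38) + t^(-37) - t^(-36) + t^(-35) - t^(-34) + t^(-33) - t^(-32) + t^(-31) - t^(-30) + t^(-29) - t^(-28) + t^(-27) - t^(-26) + t^(-25) - t^(-24) + t^(-23) - t^(-22) + t^(-21) - t^(-20) + t^(-19) + t^(-17):
  (-)t^(-52) = -2.22045e-16
  (+)t^(-51) = 4.44089e-16
  (-)t^(-50) = -8.88178e-16
  (+)t^(-49) = 1.77636e-15
  (-)t^(-48) = -3.55271e-15
  (+)t^(-47) = 7.10543e-15
  (-)t^(-46) = -1.42109e-14
  (+)t^(-45) = 2.84217e-14
  (-)t^(-44) = -5.68434e-14
  (+)t^(-43) = 1.13687e-13
  (-)t^(-42) = -2.27374e-13
  (+)t^(-41) = 4.54747e-13
  (-)t^(-40) = -9.09495e-13
  (+)t^(-39) = 1.81899e-12
  (-)t^(-38) = -3.63798e-12
  (+)t^(-37) = 7.27596e-12
  (-)t^(-36) = -1.45519e-11
  (+)t^(-35) = 2.91038e-11
  (-)t^(-34) = -5.82077e-11
  (+)t^(-33) = 1.16415e-10
  (-)t^(-32) = -2.32831e-10
  (+)t^(-31) = 4.65661e-10
  (-)t^(-30) = -9.31323e-10
  (+)t^(-29) = 1.86265e-09
  (-)t^(-28) = -3.72529e-09
  (+)t^(-27) = 7.45058e-09
  (-)t^(-26) = -1.49012e-08
  (+)t^(-25) = 2.98023e-08
  (-)t^(-24) = -5.96046e-08
  (+)t^(-23) = 1.19209e-07
  (-)t^(-22) = -2.38419e-07
  (+)t^(-21) = 4.76837e-07
  (-)t^(-20) = -9.53674e-07
  (+)t^(-19) = 1.90735e-06
  (+)t^(-17) = 7.62939e-06
Sum = (-2.22045e-16) + (4.44089e-16) + (-8.88178e-16) + (1.77636e-15) + (-3.55271e-15) + (7.10543e-15) + (-1.42109e-14) + (2.84217e-14) + (-5.68434e-14) + (1.13687e-13) + (-2.27374e-13) + (4.54747e-13) + (-9.09495e-13) + (1.81899e-12) + (-3.63798e-12) + (7.27596e-12) + (-1.45519e-11) + (2.91038e-11) + (-5.82077e-11) + (1.16415e-10) + (-2.32831e-10) + (4.65661e-10) + (-9.31323e-10) + (1.86265e-09) + (-3.72529e-09) + (7.45058e-09) + (-1.49012e-08) + (2.98023e-08) + (-5.96046e-08) + (1.19209e-07) + (-2.38419e-07) + (4.76837e-07) + (-9.53674e-07) + (1.90735e-06) + (7.62939e-06)
= 8.900960286e-06
Rounded to 6 significant figures: 8.90096e-06

8.90096e-06


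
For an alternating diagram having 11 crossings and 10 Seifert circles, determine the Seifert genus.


For alternating knots, g = (c - s + 1)/2.
= (11 - 10 + 1)/2
= 2/2 = 1

1


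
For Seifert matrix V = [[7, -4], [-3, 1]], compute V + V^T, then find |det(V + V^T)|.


Step 1: Form V + V^T where V = [[7, -4], [-3, 1]]
  V^T = [[7, -3], [-4, 1]]
  V + V^T = [[14, -7], [-7, 2]]
Step 2: det(V + V^T) = 14*2 - (-7)*(-7)
  = 28 - 49 = -21
Step 3: Knot determinant = |det(V + V^T)| = |-21| = 21

21


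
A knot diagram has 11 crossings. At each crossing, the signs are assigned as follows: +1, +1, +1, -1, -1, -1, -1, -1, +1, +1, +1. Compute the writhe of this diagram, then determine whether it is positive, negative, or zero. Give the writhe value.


Step 1: Count positive crossings (+1).
Positive crossings: 6
Step 2: Count negative crossings (-1).
Negative crossings: 5
Step 3: Writhe = (positive) - (negative)
w = 6 - 5 = 1
Step 4: |w| = 1, and w is positive

1
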